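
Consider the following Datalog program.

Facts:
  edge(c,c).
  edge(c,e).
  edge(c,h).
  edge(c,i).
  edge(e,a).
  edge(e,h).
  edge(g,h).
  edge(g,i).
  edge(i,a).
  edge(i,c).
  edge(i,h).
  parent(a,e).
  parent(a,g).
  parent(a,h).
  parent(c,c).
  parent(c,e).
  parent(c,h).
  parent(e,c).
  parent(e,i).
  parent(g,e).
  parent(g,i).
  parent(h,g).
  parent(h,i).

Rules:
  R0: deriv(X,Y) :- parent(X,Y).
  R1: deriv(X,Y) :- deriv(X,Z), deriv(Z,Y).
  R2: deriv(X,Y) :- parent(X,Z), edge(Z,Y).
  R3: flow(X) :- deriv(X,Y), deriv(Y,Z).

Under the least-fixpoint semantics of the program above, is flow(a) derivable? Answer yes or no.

round 1: derive deriv(a,e) via R0 from parent(a,e)
round 1: derive deriv(a,g) via R0 from parent(a,g)
round 1: derive deriv(a,h) via R0 from parent(a,h)
round 1: derive deriv(c,c) via R0 from parent(c,c)
round 1: derive deriv(c,e) via R0 from parent(c,e)
round 1: derive deriv(c,h) via R0 from parent(c,h)
round 1: derive deriv(e,c) via R0 from parent(e,c)
round 1: derive deriv(e,i) via R0 from parent(e,i)
round 1: derive deriv(g,e) via R0 from parent(g,e)
round 1: derive deriv(g,i) via R0 from parent(g,i)
round 1: derive deriv(h,g) via R0 from parent(h,g)
round 1: derive deriv(h,i) via R0 from parent(h,i)
round 1: derive deriv(a,a) via R2 from parent(a,e), edge(e,a)
round 1: derive deriv(a,i) via R2 from parent(a,g), edge(g,i)
round 1: derive deriv(c,a) via R2 from parent(c,e), edge(e,a)
round 1: derive deriv(c,i) via R2 from parent(c,c), edge(c,i)
round 1: derive deriv(e,a) via R2 from parent(e,i), edge(i,a)
round 1: derive deriv(e,e) via R2 from parent(e,c), edge(c,e)
round 1: derive deriv(e,h) via R2 from parent(e,c), edge(c,h)
round 1: derive deriv(g,a) via R2 from parent(g,e), edge(e,a)
round 1: derive deriv(g,c) via R2 from parent(g,i), edge(i,c)
round 1: derive deriv(g,h) via R2 from parent(g,e), edge(e,h)
round 1: derive deriv(h,a) via R2 from parent(h,i), edge(i,a)
round 1: derive deriv(h,c) via R2 from parent(h,i), edge(i,c)
round 1: derive deriv(h,h) via R2 from parent(h,g), edge(g,h)
round 2: derive deriv(a,c) via R1 from deriv(a,e), deriv(e,c)
round 2: derive deriv(c,g) via R1 from deriv(c,a), deriv(a,g)
round 2: derive deriv(e,g) via R1 from deriv(e,a), deriv(a,g)
round 2: derive deriv(g,g) via R1 from deriv(g,a), deriv(a,g)
round 2: derive deriv(h,e) via R1 from deriv(h,a), deriv(a,e)
round 2: derive flow(a) via R3 from deriv(a,a), deriv(a,a)
round 2: derive flow(c) via R3 from deriv(c,a), deriv(a,a)
round 2: derive flow(e) via R3 from deriv(e,a), deriv(a,a)
round 2: derive flow(g) via R3 from deriv(g,a), deriv(a,a)
round 2: derive flow(h) via R3 from deriv(h,a), deriv(a,a)

yes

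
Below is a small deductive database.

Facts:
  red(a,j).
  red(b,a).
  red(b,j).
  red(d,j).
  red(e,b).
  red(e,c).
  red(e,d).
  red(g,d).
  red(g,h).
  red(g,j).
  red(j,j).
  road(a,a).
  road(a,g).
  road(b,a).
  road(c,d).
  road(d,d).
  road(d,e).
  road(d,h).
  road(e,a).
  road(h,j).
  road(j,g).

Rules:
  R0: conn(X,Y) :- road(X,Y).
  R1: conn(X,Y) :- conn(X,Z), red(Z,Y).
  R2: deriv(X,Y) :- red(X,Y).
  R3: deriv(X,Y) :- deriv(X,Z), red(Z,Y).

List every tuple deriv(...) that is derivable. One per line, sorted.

round 1: derive deriv(a,j) via R2 from red(a,j)
round 1: derive deriv(b,a) via R2 from red(b,a)
round 1: derive deriv(b,j) via R2 from red(b,j)
round 1: derive deriv(d,j) via R2 from red(d,j)
round 1: derive deriv(e,b) via R2 from red(e,b)
round 1: derive deriv(e,c) via R2 from red(e,c)
round 1: derive deriv(e,d) via R2 from red(e,d)
round 1: derive deriv(g,d) via R2 from red(g,d)
round 1: derive deriv(g,h) via R2 from red(g,h)
round 1: derive deriv(g,j) via R2 from red(g,j)
round 1: derive deriv(j,j) via R2 from red(j,j)
round 2: derive deriv(e,a) via R3 from deriv(e,b), red(b,a)
round 2: derive deriv(e,j) via R3 from deriv(e,b), red(b,j)

deriv(a,j)
deriv(b,a)
deriv(b,j)
deriv(d,j)
deriv(e,a)
deriv(e,b)
deriv(e,c)
deriv(e,d)
deriv(e,j)
deriv(g,d)
deriv(g,h)
deriv(g,j)
deriv(j,j)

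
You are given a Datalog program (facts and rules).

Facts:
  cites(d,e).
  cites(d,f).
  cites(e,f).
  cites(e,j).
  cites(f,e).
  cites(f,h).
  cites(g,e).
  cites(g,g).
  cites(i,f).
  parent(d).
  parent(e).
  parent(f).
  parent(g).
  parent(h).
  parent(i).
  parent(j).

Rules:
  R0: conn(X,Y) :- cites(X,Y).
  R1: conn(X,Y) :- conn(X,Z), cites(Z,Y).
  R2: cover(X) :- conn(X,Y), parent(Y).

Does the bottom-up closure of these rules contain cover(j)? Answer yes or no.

no

round 1: derive conn(d,e) via R0 from cites(d,e)
round 1: derive conn(d,f) via R0 from cites(d,f)
round 1: derive conn(e,f) via R0 from cites(e,f)
round 1: derive conn(e,j) via R0 from cites(e,j)
round 1: derive conn(f,e) via R0 from cites(f,e)
round 1: derive conn(f,h) via R0 from cites(f,h)
round 1: derive conn(g,e) via R0 from cites(g,e)
round 1: derive conn(g,g) via R0 from cites(g,g)
round 1: derive conn(i,f) via R0 from cites(i,f)
round 2: derive conn(d,h) via R1 from conn(d,f), cites(f,h)
round 2: derive conn(d,j) via R1 from conn(d,e), cites(e,j)
round 2: derive conn(e,e) via R1 from conn(e,f), cites(f,e)
round 2: derive conn(e,h) via R1 from conn(e,f), cites(f,h)
round 2: derive conn(f,f) via R1 from conn(f,e), cites(e,f)
round 2: derive conn(f,j) via R1 from conn(f,e), cites(e,j)
round 2: derive conn(g,f) via R1 from conn(g,e), cites(e,f)
round 2: derive conn(g,j) via R1 from conn(g,e), cites(e,j)
round 2: derive conn(i,e) via R1 from conn(i,f), cites(f,e)
round 2: derive conn(i,h) via R1 from conn(i,f), cites(f,h)
round 2: derive cover(d) via R2 from conn(d,e), parent(e)
round 2: derive cover(e) via R2 from conn(e,f), parent(f)
round 2: derive cover(f) via R2 from conn(f,e), parent(e)
round 2: derive cover(g) via R2 from conn(g,e), parent(e)
round 2: derive cover(i) via R2 from conn(i,f), parent(f)
round 3: derive conn(g,h) via R1 from conn(g,f), cites(f,h)
round 3: derive conn(i,j) via R1 from conn(i,e), cites(e,j)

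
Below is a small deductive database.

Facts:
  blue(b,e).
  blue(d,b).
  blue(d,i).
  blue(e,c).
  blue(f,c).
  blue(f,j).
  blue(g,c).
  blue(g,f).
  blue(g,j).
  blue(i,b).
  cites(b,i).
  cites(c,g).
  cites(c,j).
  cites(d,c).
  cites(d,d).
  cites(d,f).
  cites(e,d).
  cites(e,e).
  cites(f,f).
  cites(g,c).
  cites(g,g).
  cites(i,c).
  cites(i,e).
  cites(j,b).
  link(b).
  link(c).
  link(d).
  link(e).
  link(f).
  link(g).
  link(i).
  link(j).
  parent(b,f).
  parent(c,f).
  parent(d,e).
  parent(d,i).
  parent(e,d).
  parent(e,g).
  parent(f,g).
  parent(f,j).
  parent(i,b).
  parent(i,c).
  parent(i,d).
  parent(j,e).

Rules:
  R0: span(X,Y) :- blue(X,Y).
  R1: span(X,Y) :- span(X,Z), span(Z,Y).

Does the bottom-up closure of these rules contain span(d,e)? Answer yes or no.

yes

round 1: derive span(b,e) via R0 from blue(b,e)
round 1: derive span(d,b) via R0 from blue(d,b)
round 1: derive span(d,i) via R0 from blue(d,i)
round 1: derive span(e,c) via R0 from blue(e,c)
round 1: derive span(f,c) via R0 from blue(f,c)
round 1: derive span(f,j) via R0 from blue(f,j)
round 1: derive span(g,c) via R0 from blue(g,c)
round 1: derive span(g,f) via R0 from blue(g,f)
round 1: derive span(g,j) via R0 from blue(g,j)
round 1: derive span(i,b) via R0 from blue(i,b)
round 2: derive span(b,c) via R1 from span(b,e), span(e,c)
round 2: derive span(d,e) via R1 from span(d,b), span(b,e)
round 2: derive span(i,e) via R1 from span(i,b), span(b,e)
round 3: derive span(d,c) via R1 from span(d,b), span(b,c)
round 3: derive span(i,c) via R1 from span(i,b), span(b,c)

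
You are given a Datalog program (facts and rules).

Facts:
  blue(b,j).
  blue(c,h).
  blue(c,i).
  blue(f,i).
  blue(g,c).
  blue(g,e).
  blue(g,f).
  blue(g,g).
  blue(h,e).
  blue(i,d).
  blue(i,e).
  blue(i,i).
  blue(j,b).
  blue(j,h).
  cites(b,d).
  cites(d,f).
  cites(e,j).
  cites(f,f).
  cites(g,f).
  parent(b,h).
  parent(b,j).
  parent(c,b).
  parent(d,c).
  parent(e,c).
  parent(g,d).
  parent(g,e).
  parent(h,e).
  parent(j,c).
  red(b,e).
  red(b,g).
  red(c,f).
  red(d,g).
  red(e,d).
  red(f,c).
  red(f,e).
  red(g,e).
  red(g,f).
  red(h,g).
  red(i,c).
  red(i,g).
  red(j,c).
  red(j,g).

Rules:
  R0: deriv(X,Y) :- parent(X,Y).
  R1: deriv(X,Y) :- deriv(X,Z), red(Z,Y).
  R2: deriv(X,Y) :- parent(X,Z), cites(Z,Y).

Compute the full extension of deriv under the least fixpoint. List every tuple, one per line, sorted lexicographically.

round 1: derive deriv(b,h) via R0 from parent(b,h)
round 1: derive deriv(b,j) via R0 from parent(b,j)
round 1: derive deriv(c,b) via R0 from parent(c,b)
round 1: derive deriv(d,c) via R0 from parent(d,c)
round 1: derive deriv(e,c) via R0 from parent(e,c)
round 1: derive deriv(g,d) via R0 from parent(g,d)
round 1: derive deriv(g,e) via R0 from parent(g,e)
round 1: derive deriv(h,e) via R0 from parent(h,e)
round 1: derive deriv(j,c) via R0 from parent(j,c)
round 1: derive deriv(c,d) via R2 from parent(c,b), cites(b,d)
round 1: derive deriv(g,f) via R2 from parent(g,d), cites(d,f)
round 1: derive deriv(g,j) via R2 from parent(g,e), cites(e,j)
round 1: derive deriv(h,j) via R2 from parent(h,e), cites(e,j)
round 2: derive deriv(b,c) via R1 from deriv(b,j), red(j,c)
round 2: derive deriv(b,g) via R1 from deriv(b,h), red(h,g)
round 2: derive deriv(c,e) via R1 from deriv(c,b), red(b,e)
round 2: derive deriv(c,g) via R1 from deriv(c,b), red(b,g)
round 2: derive deriv(d,f) via R1 from deriv(d,c), red(c,f)
round 2: derive deriv(e,f) via R1 from deriv(e,c), red(c,f)
round 2: derive deriv(g,c) via R1 from deriv(g,f), red(f,c)
round 2: derive deriv(g,g) via R1 from deriv(g,d), red(d,g)
round 2: derive deriv(h,c) via R1 from deriv(h,j), red(j,c)
round 2: derive deriv(h,d) via R1 from deriv(h,e), red(e,d)
round 2: derive deriv(h,g) via R1 from deriv(h,j), red(j,g)
round 2: derive deriv(j,f) via R1 from deriv(j,c), red(c,f)
round 3: derive deriv(b,e) via R1 from deriv(b,g), red(g,e)
round 3: derive deriv(b,f) via R1 from deriv(b,c), red(c,f)
round 3: derive deriv(c,f) via R1 from deriv(c,g), red(g,f)
round 3: derive deriv(d,e) via R1 from deriv(d,f), red(f,e)
round 3: derive deriv(e,e) via R1 from deriv(e,f), red(f,e)
round 3: derive deriv(h,f) via R1 from deriv(h,c), red(c,f)
round 3: derive deriv(j,e) via R1 from deriv(j,f), red(f,e)
round 4: derive deriv(b,d) via R1 from deriv(b,e), red(e,d)
round 4: derive deriv(c,c) via R1 from deriv(c,f), red(f,c)
round 4: derive deriv(d,d) via R1 from deriv(d,e), red(e,d)
round 4: derive deriv(e,d) via R1 from deriv(e,e), red(e,d)
round 4: derive deriv(j,d) via R1 from deriv(j,e), red(e,d)
round 5: derive deriv(d,g) via R1 from deriv(d,d), red(d,g)
round 5: derive deriv(e,g) via R1 from deriv(e,d), red(d,g)
round 5: derive deriv(j,g) via R1 from deriv(j,d), red(d,g)

deriv(b,c)
deriv(b,d)
deriv(b,e)
deriv(b,f)
deriv(b,g)
deriv(b,h)
deriv(b,j)
deriv(c,b)
deriv(c,c)
deriv(c,d)
deriv(c,e)
deriv(c,f)
deriv(c,g)
deriv(d,c)
deriv(d,d)
deriv(d,e)
deriv(d,f)
deriv(d,g)
deriv(e,c)
deriv(e,d)
deriv(e,e)
deriv(e,f)
deriv(e,g)
deriv(g,c)
deriv(g,d)
deriv(g,e)
deriv(g,f)
deriv(g,g)
deriv(g,j)
deriv(h,c)
deriv(h,d)
deriv(h,e)
deriv(h,f)
deriv(h,g)
deriv(h,j)
deriv(j,c)
deriv(j,d)
deriv(j,e)
deriv(j,f)
deriv(j,g)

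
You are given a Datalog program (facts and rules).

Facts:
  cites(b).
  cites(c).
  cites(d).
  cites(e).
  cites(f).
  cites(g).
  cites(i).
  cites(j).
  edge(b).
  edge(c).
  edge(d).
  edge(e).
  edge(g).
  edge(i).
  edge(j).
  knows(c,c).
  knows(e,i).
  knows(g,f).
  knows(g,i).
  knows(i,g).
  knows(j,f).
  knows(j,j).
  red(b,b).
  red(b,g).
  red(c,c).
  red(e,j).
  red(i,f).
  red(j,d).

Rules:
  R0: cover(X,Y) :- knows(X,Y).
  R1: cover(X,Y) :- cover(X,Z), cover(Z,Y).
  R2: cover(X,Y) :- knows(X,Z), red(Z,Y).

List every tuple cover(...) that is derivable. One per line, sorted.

round 1: derive cover(c,c) via R0 from knows(c,c)
round 1: derive cover(e,i) via R0 from knows(e,i)
round 1: derive cover(g,f) via R0 from knows(g,f)
round 1: derive cover(g,i) via R0 from knows(g,i)
round 1: derive cover(i,g) via R0 from knows(i,g)
round 1: derive cover(j,f) via R0 from knows(j,f)
round 1: derive cover(j,j) via R0 from knows(j,j)
round 1: derive cover(e,f) via R2 from knows(e,i), red(i,f)
round 1: derive cover(j,d) via R2 from knows(j,j), red(j,d)
round 2: derive cover(e,g) via R1 from cover(e,i), cover(i,g)
round 2: derive cover(g,g) via R1 from cover(g,i), cover(i,g)
round 2: derive cover(i,f) via R1 from cover(i,g), cover(g,f)
round 2: derive cover(i,i) via R1 from cover(i,g), cover(g,i)

cover(c,c)
cover(e,f)
cover(e,g)
cover(e,i)
cover(g,f)
cover(g,g)
cover(g,i)
cover(i,f)
cover(i,g)
cover(i,i)
cover(j,d)
cover(j,f)
cover(j,j)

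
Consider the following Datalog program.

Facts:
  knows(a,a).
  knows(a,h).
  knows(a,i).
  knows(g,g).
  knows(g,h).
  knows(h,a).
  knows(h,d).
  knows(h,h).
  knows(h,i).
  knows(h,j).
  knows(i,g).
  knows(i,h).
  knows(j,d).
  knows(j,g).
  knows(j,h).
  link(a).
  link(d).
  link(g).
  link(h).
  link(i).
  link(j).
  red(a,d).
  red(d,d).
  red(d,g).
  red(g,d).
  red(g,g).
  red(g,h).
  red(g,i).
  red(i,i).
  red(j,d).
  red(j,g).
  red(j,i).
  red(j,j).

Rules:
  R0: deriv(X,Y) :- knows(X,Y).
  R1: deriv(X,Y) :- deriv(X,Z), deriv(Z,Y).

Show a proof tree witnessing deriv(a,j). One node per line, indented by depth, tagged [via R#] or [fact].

round 1: derive deriv(a,a) via R0 from knows(a,a)
round 1: derive deriv(a,h) via R0 from knows(a,h)
round 1: derive deriv(a,i) via R0 from knows(a,i)
round 1: derive deriv(g,g) via R0 from knows(g,g)
round 1: derive deriv(g,h) via R0 from knows(g,h)
round 1: derive deriv(h,a) via R0 from knows(h,a)
round 1: derive deriv(h,d) via R0 from knows(h,d)
round 1: derive deriv(h,h) via R0 from knows(h,h)
round 1: derive deriv(h,i) via R0 from knows(h,i)
round 1: derive deriv(h,j) via R0 from knows(h,j)
round 1: derive deriv(i,g) via R0 from knows(i,g)
round 1: derive deriv(i,h) via R0 from knows(i,h)
round 1: derive deriv(j,d) via R0 from knows(j,d)
round 1: derive deriv(j,g) via R0 from knows(j,g)
round 1: derive deriv(j,h) via R0 from knows(j,h)
round 2: derive deriv(a,d) via R1 from deriv(a,h), deriv(h,d)
round 2: derive deriv(a,g) via R1 from deriv(a,i), deriv(i,g)
round 2: derive deriv(a,j) via R1 from deriv(a,h), deriv(h,j)
round 2: derive deriv(g,a) via R1 from deriv(g,h), deriv(h,a)
round 2: derive deriv(g,d) via R1 from deriv(g,h), deriv(h,d)
round 2: derive deriv(g,i) via R1 from deriv(g,h), deriv(h,i)
round 2: derive deriv(g,j) via R1 from deriv(g,h), deriv(h,j)
round 2: derive deriv(h,g) via R1 from deriv(h,i), deriv(i,g)
round 2: derive deriv(i,a) via R1 from deriv(i,h), deriv(h,a)
round 2: derive deriv(i,d) via R1 from deriv(i,h), deriv(h,d)
round 2: derive deriv(i,i) via R1 from deriv(i,h), deriv(h,i)
round 2: derive deriv(i,j) via R1 from deriv(i,h), deriv(h,j)
round 2: derive deriv(j,a) via R1 from deriv(j,h), deriv(h,a)
round 2: derive deriv(j,i) via R1 from deriv(j,h), deriv(h,i)
round 2: derive deriv(j,j) via R1 from deriv(j,h), deriv(h,j)

deriv(a,j)  [via R1]
  deriv(a,h)  [via R0]
    knows(a,h)  [fact]
  deriv(h,j)  [via R0]
    knows(h,j)  [fact]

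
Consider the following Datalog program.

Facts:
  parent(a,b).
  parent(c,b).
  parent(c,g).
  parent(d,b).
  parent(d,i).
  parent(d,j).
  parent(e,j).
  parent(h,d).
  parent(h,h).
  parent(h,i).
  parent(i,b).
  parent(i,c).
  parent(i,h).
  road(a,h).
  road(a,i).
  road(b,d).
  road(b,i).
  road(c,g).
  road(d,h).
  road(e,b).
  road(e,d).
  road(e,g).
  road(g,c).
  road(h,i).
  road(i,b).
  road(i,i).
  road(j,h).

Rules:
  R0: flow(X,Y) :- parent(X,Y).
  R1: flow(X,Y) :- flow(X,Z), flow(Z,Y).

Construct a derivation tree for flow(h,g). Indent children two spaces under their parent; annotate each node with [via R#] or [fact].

flow(h,g)  [via R1]
  flow(h,c)  [via R1]
    flow(h,i)  [via R0]
      parent(h,i)  [fact]
    flow(i,c)  [via R0]
      parent(i,c)  [fact]
  flow(c,g)  [via R0]
    parent(c,g)  [fact]

round 1: derive flow(a,b) via R0 from parent(a,b)
round 1: derive flow(c,b) via R0 from parent(c,b)
round 1: derive flow(c,g) via R0 from parent(c,g)
round 1: derive flow(d,b) via R0 from parent(d,b)
round 1: derive flow(d,i) via R0 from parent(d,i)
round 1: derive flow(d,j) via R0 from parent(d,j)
round 1: derive flow(e,j) via R0 from parent(e,j)
round 1: derive flow(h,d) via R0 from parent(h,d)
round 1: derive flow(h,h) via R0 from parent(h,h)
round 1: derive flow(h,i) via R0 from parent(h,i)
round 1: derive flow(i,b) via R0 from parent(i,b)
round 1: derive flow(i,c) via R0 from parent(i,c)
round 1: derive flow(i,h) via R0 from parent(i,h)
round 2: derive flow(d,c) via R1 from flow(d,i), flow(i,c)
round 2: derive flow(d,h) via R1 from flow(d,i), flow(i,h)
round 2: derive flow(h,b) via R1 from flow(h,d), flow(d,b)
round 2: derive flow(h,c) via R1 from flow(h,i), flow(i,c)
round 2: derive flow(h,j) via R1 from flow(h,d), flow(d,j)
round 2: derive flow(i,d) via R1 from flow(i,h), flow(h,d)
round 2: derive flow(i,g) via R1 from flow(i,c), flow(c,g)
round 2: derive flow(i,i) via R1 from flow(i,h), flow(h,i)
round 3: derive flow(d,d) via R1 from flow(d,h), flow(h,d)
round 3: derive flow(d,g) via R1 from flow(d,c), flow(c,g)
round 3: derive flow(h,g) via R1 from flow(h,c), flow(c,g)
round 3: derive flow(i,j) via R1 from flow(i,d), flow(d,j)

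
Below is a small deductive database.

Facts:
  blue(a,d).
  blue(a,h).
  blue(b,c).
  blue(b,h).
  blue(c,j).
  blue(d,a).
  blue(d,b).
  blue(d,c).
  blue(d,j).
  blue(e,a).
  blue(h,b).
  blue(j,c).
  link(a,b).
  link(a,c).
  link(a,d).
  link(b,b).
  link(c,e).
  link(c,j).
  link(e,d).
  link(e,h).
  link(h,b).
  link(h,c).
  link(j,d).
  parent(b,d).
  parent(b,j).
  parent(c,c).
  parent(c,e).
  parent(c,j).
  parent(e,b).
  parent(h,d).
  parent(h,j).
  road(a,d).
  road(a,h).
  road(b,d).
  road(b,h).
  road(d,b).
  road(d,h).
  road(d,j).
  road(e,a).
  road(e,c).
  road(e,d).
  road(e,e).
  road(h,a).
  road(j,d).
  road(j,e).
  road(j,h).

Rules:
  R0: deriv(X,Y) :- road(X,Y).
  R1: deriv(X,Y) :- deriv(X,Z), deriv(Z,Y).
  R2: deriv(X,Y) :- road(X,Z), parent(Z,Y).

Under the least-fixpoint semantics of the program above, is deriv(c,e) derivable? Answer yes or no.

round 1: derive deriv(a,d) via R0 from road(a,d)
round 1: derive deriv(a,h) via R0 from road(a,h)
round 1: derive deriv(b,d) via R0 from road(b,d)
round 1: derive deriv(b,h) via R0 from road(b,h)
round 1: derive deriv(d,b) via R0 from road(d,b)
round 1: derive deriv(d,h) via R0 from road(d,h)
round 1: derive deriv(d,j) via R0 from road(d,j)
round 1: derive deriv(e,a) via R0 from road(e,a)
round 1: derive deriv(e,c) via R0 from road(e,c)
round 1: derive deriv(e,d) via R0 from road(e,d)
round 1: derive deriv(e,e) via R0 from road(e,e)
round 1: derive deriv(h,a) via R0 from road(h,a)
round 1: derive deriv(j,d) via R0 from road(j,d)
round 1: derive deriv(j,e) via R0 from road(j,e)
round 1: derive deriv(j,h) via R0 from road(j,h)
round 1: derive deriv(a,j) via R2 from road(a,h), parent(h,j)
round 1: derive deriv(b,j) via R2 from road(b,h), parent(h,j)
round 1: derive deriv(d,d) via R2 from road(d,b), parent(b,d)
round 1: derive deriv(e,b) via R2 from road(e,e), parent(e,b)
round 1: derive deriv(e,j) via R2 from road(e,c), parent(c,j)
round 1: derive deriv(j,b) via R2 from road(j,e), parent(e,b)
round 1: derive deriv(j,j) via R2 from road(j,h), parent(h,j)
round 2: derive deriv(a,a) via R1 from deriv(a,h), deriv(h,a)
round 2: derive deriv(a,b) via R1 from deriv(a,d), deriv(d,b)
round 2: derive deriv(a,e) via R1 from deriv(a,j), deriv(j,e)
round 2: derive deriv(b,a) via R1 from deriv(b,h), deriv(h,a)
round 2: derive deriv(b,b) via R1 from deriv(b,d), deriv(d,b)
round 2: derive deriv(b,e) via R1 from deriv(b,j), deriv(j,e)
round 2: derive deriv(d,a) via R1 from deriv(d,h), deriv(h,a)
round 2: derive deriv(d,e) via R1 from deriv(d,j), deriv(j,e)
round 2: derive deriv(e,h) via R1 from deriv(e,a), deriv(a,h)
round 2: derive deriv(h,d) via R1 from deriv(h,a), deriv(a,d)
round 2: derive deriv(h,h) via R1 from deriv(h,a), deriv(a,h)
round 2: derive deriv(h,j) via R1 from deriv(h,a), deriv(a,j)
round 2: derive deriv(j,a) via R1 from deriv(j,e), deriv(e,a)
round 2: derive deriv(j,c) via R1 from deriv(j,e), deriv(e,c)
round 3: derive deriv(a,c) via R1 from deriv(a,e), deriv(e,c)
round 3: derive deriv(b,c) via R1 from deriv(b,e), deriv(e,c)
round 3: derive deriv(d,c) via R1 from deriv(d,e), deriv(e,c)
round 3: derive deriv(h,b) via R1 from deriv(h,a), deriv(a,b)
round 3: derive deriv(h,c) via R1 from deriv(h,j), deriv(j,c)
round 3: derive deriv(h,e) via R1 from deriv(h,a), deriv(a,e)

no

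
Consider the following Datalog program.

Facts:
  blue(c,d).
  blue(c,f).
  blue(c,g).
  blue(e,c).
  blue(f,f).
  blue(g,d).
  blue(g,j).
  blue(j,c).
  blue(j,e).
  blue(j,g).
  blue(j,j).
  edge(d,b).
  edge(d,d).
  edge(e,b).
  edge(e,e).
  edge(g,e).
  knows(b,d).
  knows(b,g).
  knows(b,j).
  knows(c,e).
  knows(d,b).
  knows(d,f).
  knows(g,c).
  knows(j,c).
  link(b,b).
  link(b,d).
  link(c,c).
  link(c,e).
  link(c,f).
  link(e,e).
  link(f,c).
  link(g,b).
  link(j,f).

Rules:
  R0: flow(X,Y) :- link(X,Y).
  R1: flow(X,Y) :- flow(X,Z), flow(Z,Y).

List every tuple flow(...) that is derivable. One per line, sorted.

round 1: derive flow(b,b) via R0 from link(b,b)
round 1: derive flow(b,d) via R0 from link(b,d)
round 1: derive flow(c,c) via R0 from link(c,c)
round 1: derive flow(c,e) via R0 from link(c,e)
round 1: derive flow(c,f) via R0 from link(c,f)
round 1: derive flow(e,e) via R0 from link(e,e)
round 1: derive flow(f,c) via R0 from link(f,c)
round 1: derive flow(g,b) via R0 from link(g,b)
round 1: derive flow(j,f) via R0 from link(j,f)
round 2: derive flow(f,e) via R1 from flow(f,c), flow(c,e)
round 2: derive flow(f,f) via R1 from flow(f,c), flow(c,f)
round 2: derive flow(g,d) via R1 from flow(g,b), flow(b,d)
round 2: derive flow(j,c) via R1 from flow(j,f), flow(f,c)
round 3: derive flow(j,e) via R1 from flow(j,c), flow(c,e)

flow(b,b)
flow(b,d)
flow(c,c)
flow(c,e)
flow(c,f)
flow(e,e)
flow(f,c)
flow(f,e)
flow(f,f)
flow(g,b)
flow(g,d)
flow(j,c)
flow(j,e)
flow(j,f)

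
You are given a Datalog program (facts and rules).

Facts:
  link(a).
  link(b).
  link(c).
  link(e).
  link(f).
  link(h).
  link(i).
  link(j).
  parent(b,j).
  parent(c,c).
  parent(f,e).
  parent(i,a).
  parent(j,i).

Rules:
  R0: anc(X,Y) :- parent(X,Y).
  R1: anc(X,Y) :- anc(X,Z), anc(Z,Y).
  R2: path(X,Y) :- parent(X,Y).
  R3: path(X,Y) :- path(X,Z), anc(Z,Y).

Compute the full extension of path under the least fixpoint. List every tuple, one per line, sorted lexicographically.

round 1: derive anc(b,j) via R0 from parent(b,j)
round 1: derive anc(c,c) via R0 from parent(c,c)
round 1: derive anc(f,e) via R0 from parent(f,e)
round 1: derive anc(i,a) via R0 from parent(i,a)
round 1: derive anc(j,i) via R0 from parent(j,i)
round 1: derive path(b,j) via R2 from parent(b,j)
round 1: derive path(c,c) via R2 from parent(c,c)
round 1: derive path(f,e) via R2 from parent(f,e)
round 1: derive path(i,a) via R2 from parent(i,a)
round 1: derive path(j,i) via R2 from parent(j,i)
round 2: derive anc(b,i) via R1 from anc(b,j), anc(j,i)
round 2: derive anc(j,a) via R1 from anc(j,i), anc(i,a)
round 2: derive path(b,i) via R3 from path(b,j), anc(j,i)
round 2: derive path(j,a) via R3 from path(j,i), anc(i,a)
round 3: derive anc(b,a) via R1 from anc(b,i), anc(i,a)
round 3: derive path(b,a) via R3 from path(b,i), anc(i,a)

path(b,a)
path(b,i)
path(b,j)
path(c,c)
path(f,e)
path(i,a)
path(j,a)
path(j,i)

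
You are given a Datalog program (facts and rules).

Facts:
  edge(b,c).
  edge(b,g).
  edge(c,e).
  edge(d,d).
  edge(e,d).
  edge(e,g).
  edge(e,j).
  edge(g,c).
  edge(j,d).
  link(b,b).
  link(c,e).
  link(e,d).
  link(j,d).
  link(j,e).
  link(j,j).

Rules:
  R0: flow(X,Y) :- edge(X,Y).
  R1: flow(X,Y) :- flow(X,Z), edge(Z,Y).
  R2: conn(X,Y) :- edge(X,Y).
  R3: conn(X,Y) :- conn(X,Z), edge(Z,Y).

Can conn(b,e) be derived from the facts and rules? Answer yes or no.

yes

round 1: derive conn(b,c) via R2 from edge(b,c)
round 1: derive conn(b,g) via R2 from edge(b,g)
round 1: derive conn(c,e) via R2 from edge(c,e)
round 1: derive conn(d,d) via R2 from edge(d,d)
round 1: derive conn(e,d) via R2 from edge(e,d)
round 1: derive conn(e,g) via R2 from edge(e,g)
round 1: derive conn(e,j) via R2 from edge(e,j)
round 1: derive conn(g,c) via R2 from edge(g,c)
round 1: derive conn(j,d) via R2 from edge(j,d)
round 2: derive conn(b,e) via R3 from conn(b,c), edge(c,e)
round 2: derive conn(c,d) via R3 from conn(c,e), edge(e,d)
round 2: derive conn(c,g) via R3 from conn(c,e), edge(e,g)
round 2: derive conn(c,j) via R3 from conn(c,e), edge(e,j)
round 2: derive conn(e,c) via R3 from conn(e,g), edge(g,c)
round 2: derive conn(g,e) via R3 from conn(g,c), edge(c,e)
round 3: derive conn(b,d) via R3 from conn(b,e), edge(e,d)
round 3: derive conn(b,j) via R3 from conn(b,e), edge(e,j)
round 3: derive conn(c,c) via R3 from conn(c,g), edge(g,c)
round 3: derive conn(e,e) via R3 from conn(e,c), edge(c,e)
round 3: derive conn(g,d) via R3 from conn(g,e), edge(e,d)
round 3: derive conn(g,g) via R3 from conn(g,e), edge(e,g)
round 3: derive conn(g,j) via R3 from conn(g,e), edge(e,j)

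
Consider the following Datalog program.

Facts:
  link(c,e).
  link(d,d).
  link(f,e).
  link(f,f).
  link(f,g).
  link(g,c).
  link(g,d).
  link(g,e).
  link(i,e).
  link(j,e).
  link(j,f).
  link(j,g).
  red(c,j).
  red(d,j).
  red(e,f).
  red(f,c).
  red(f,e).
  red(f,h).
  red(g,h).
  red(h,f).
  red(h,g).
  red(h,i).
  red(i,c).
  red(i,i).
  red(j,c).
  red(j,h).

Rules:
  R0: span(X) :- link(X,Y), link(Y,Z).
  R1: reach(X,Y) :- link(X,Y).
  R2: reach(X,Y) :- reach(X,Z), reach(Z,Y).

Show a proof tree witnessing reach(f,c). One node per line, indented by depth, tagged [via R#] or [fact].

reach(f,c)  [via R2]
  reach(f,g)  [via R1]
    link(f,g)  [fact]
  reach(g,c)  [via R1]
    link(g,c)  [fact]

round 1: derive reach(c,e) via R1 from link(c,e)
round 1: derive reach(d,d) via R1 from link(d,d)
round 1: derive reach(f,e) via R1 from link(f,e)
round 1: derive reach(f,f) via R1 from link(f,f)
round 1: derive reach(f,g) via R1 from link(f,g)
round 1: derive reach(g,c) via R1 from link(g,c)
round 1: derive reach(g,d) via R1 from link(g,d)
round 1: derive reach(g,e) via R1 from link(g,e)
round 1: derive reach(i,e) via R1 from link(i,e)
round 1: derive reach(j,e) via R1 from link(j,e)
round 1: derive reach(j,f) via R1 from link(j,f)
round 1: derive reach(j,g) via R1 from link(j,g)
round 2: derive reach(f,c) via R2 from reach(f,g), reach(g,c)
round 2: derive reach(f,d) via R2 from reach(f,g), reach(g,d)
round 2: derive reach(j,c) via R2 from reach(j,g), reach(g,c)
round 2: derive reach(j,d) via R2 from reach(j,g), reach(g,d)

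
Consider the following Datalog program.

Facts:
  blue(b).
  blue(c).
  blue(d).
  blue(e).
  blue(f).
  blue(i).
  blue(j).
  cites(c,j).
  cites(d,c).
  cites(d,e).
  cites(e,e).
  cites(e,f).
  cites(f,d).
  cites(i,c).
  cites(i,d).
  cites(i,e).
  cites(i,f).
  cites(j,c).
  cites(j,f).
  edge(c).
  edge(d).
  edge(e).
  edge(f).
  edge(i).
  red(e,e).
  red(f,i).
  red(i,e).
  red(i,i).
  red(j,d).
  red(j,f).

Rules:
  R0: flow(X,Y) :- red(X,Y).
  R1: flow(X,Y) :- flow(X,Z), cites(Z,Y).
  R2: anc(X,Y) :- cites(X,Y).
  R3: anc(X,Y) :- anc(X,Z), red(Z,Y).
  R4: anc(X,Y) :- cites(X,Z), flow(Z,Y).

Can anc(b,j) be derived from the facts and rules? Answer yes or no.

round 1: derive flow(e,e) via R0 from red(e,e)
round 1: derive flow(f,i) via R0 from red(f,i)
round 1: derive flow(i,e) via R0 from red(i,e)
round 1: derive flow(i,i) via R0 from red(i,i)
round 1: derive flow(j,d) via R0 from red(j,d)
round 1: derive flow(j,f) via R0 from red(j,f)
round 1: derive anc(c,j) via R2 from cites(c,j)
round 1: derive anc(d,c) via R2 from cites(d,c)
round 1: derive anc(d,e) via R2 from cites(d,e)
round 1: derive anc(e,e) via R2 from cites(e,e)
round 1: derive anc(e,f) via R2 from cites(e,f)
round 1: derive anc(f,d) via R2 from cites(f,d)
round 1: derive anc(i,c) via R2 from cites(i,c)
round 1: derive anc(i,d) via R2 from cites(i,d)
round 1: derive anc(i,e) via R2 from cites(i,e)
round 1: derive anc(i,f) via R2 from cites(i,f)
round 1: derive anc(j,c) via R2 from cites(j,c)
round 1: derive anc(j,f) via R2 from cites(j,f)
round 2: derive flow(e,f) via R1 from flow(e,e), cites(e,f)
round 2: derive flow(f,c) via R1 from flow(f,i), cites(i,c)
round 2: derive flow(f,d) via R1 from flow(f,i), cites(i,d)
round 2: derive flow(f,e) via R1 from flow(f,i), cites(i,e)
round 2: derive flow(f,f) via R1 from flow(f,i), cites(i,f)
round 2: derive flow(i,c) via R1 from flow(i,i), cites(i,c)
round 2: derive flow(i,d) via R1 from flow(i,i), cites(i,d)
round 2: derive flow(i,f) via R1 from flow(i,e), cites(e,f)
round 2: derive flow(j,c) via R1 from flow(j,d), cites(d,c)
round 2: derive flow(j,e) via R1 from flow(j,d), cites(d,e)
round 2: derive anc(c,d) via R3 from anc(c,j), red(j,d)
round 2: derive anc(c,f) via R3 from anc(c,j), red(j,f)
round 2: derive anc(e,i) via R3 from anc(e,f), red(f,i)
round 2: derive anc(i,i) via R3 from anc(i,f), red(f,i)
round 2: derive anc(j,i) via R3 from anc(j,f), red(f,i)
round 3: derive flow(e,d) via R1 from flow(e,f), cites(f,d)
round 3: derive flow(f,j) via R1 from flow(f,c), cites(c,j)
round 3: derive flow(i,j) via R1 from flow(i,c), cites(c,j)
round 3: derive flow(j,j) via R1 from flow(j,c), cites(c,j)
round 3: derive anc(c,i) via R3 from anc(c,f), red(f,i)
round 3: derive anc(j,e) via R3 from anc(j,i), red(i,e)
round 3: derive anc(c,c) via R4 from cites(c,j), flow(j,c)
round 3: derive anc(c,e) via R4 from cites(c,j), flow(j,e)
round 3: derive anc(d,f) via R4 from cites(d,e), flow(e,f)
round 3: derive anc(e,c) via R4 from cites(e,f), flow(f,c)
round 3: derive anc(e,d) via R4 from cites(e,f), flow(f,d)
round 3: derive anc(j,d) via R4 from cites(j,f), flow(f,d)
round 4: derive flow(e,c) via R1 from flow(e,d), cites(d,c)
round 4: derive anc(d,i) via R3 from anc(d,f), red(f,i)
round 4: derive anc(d,d) via R4 from cites(d,e), flow(e,d)
round 4: derive anc(e,j) via R4 from cites(e,f), flow(f,j)
round 4: derive anc(i,j) via R4 from cites(i,f), flow(f,j)
round 4: derive anc(j,j) via R4 from cites(j,f), flow(f,j)
round 5: derive flow(e,j) via R1 from flow(e,c), cites(c,j)
round 6: derive anc(d,j) via R4 from cites(d,e), flow(e,j)

no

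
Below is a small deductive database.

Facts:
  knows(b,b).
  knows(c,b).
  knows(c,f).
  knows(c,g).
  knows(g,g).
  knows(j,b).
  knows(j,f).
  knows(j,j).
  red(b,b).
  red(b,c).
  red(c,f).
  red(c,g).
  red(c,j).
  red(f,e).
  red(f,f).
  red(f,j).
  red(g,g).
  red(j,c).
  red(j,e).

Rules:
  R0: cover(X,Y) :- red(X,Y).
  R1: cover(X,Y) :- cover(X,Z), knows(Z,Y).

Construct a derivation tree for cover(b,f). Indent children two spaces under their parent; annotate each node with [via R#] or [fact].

cover(b,f)  [via R1]
  cover(b,c)  [via R0]
    red(b,c)  [fact]
  knows(c,f)  [fact]

round 1: derive cover(b,b) via R0 from red(b,b)
round 1: derive cover(b,c) via R0 from red(b,c)
round 1: derive cover(c,f) via R0 from red(c,f)
round 1: derive cover(c,g) via R0 from red(c,g)
round 1: derive cover(c,j) via R0 from red(c,j)
round 1: derive cover(f,e) via R0 from red(f,e)
round 1: derive cover(f,f) via R0 from red(f,f)
round 1: derive cover(f,j) via R0 from red(f,j)
round 1: derive cover(g,g) via R0 from red(g,g)
round 1: derive cover(j,c) via R0 from red(j,c)
round 1: derive cover(j,e) via R0 from red(j,e)
round 2: derive cover(b,f) via R1 from cover(b,c), knows(c,f)
round 2: derive cover(b,g) via R1 from cover(b,c), knows(c,g)
round 2: derive cover(c,b) via R1 from cover(c,j), knows(j,b)
round 2: derive cover(f,b) via R1 from cover(f,j), knows(j,b)
round 2: derive cover(j,b) via R1 from cover(j,c), knows(c,b)
round 2: derive cover(j,f) via R1 from cover(j,c), knows(c,f)
round 2: derive cover(j,g) via R1 from cover(j,c), knows(c,g)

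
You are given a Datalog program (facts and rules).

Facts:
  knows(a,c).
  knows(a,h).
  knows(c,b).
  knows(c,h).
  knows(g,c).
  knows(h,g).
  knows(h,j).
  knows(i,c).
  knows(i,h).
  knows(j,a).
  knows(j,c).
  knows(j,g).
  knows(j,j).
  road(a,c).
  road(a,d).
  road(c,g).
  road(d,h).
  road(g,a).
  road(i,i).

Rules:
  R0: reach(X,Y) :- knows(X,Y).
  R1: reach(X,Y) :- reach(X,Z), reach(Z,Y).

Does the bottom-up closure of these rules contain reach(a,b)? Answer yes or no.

round 1: derive reach(a,c) via R0 from knows(a,c)
round 1: derive reach(a,h) via R0 from knows(a,h)
round 1: derive reach(c,b) via R0 from knows(c,b)
round 1: derive reach(c,h) via R0 from knows(c,h)
round 1: derive reach(g,c) via R0 from knows(g,c)
round 1: derive reach(h,g) via R0 from knows(h,g)
round 1: derive reach(h,j) via R0 from knows(h,j)
round 1: derive reach(i,c) via R0 from knows(i,c)
round 1: derive reach(i,h) via R0 from knows(i,h)
round 1: derive reach(j,a) via R0 from knows(j,a)
round 1: derive reach(j,c) via R0 from knows(j,c)
round 1: derive reach(j,g) via R0 from knows(j,g)
round 1: derive reach(j,j) via R0 from knows(j,j)
round 2: derive reach(a,b) via R1 from reach(a,c), reach(c,b)
round 2: derive reach(a,g) via R1 from reach(a,h), reach(h,g)
round 2: derive reach(a,j) via R1 from reach(a,h), reach(h,j)
round 2: derive reach(c,g) via R1 from reach(c,h), reach(h,g)
round 2: derive reach(c,j) via R1 from reach(c,h), reach(h,j)
round 2: derive reach(g,b) via R1 from reach(g,c), reach(c,b)
round 2: derive reach(g,h) via R1 from reach(g,c), reach(c,h)
round 2: derive reach(h,a) via R1 from reach(h,j), reach(j,a)
round 2: derive reach(h,c) via R1 from reach(h,g), reach(g,c)
round 2: derive reach(i,b) via R1 from reach(i,c), reach(c,b)
round 2: derive reach(i,g) via R1 from reach(i,h), reach(h,g)
round 2: derive reach(i,j) via R1 from reach(i,h), reach(h,j)
round 2: derive reach(j,b) via R1 from reach(j,c), reach(c,b)
round 2: derive reach(j,h) via R1 from reach(j,a), reach(a,h)
round 3: derive reach(a,a) via R1 from reach(a,h), reach(h,a)
round 3: derive reach(c,a) via R1 from reach(c,h), reach(h,a)
round 3: derive reach(c,c) via R1 from reach(c,g), reach(g,c)
round 3: derive reach(g,a) via R1 from reach(g,h), reach(h,a)
round 3: derive reach(g,g) via R1 from reach(g,c), reach(c,g)
round 3: derive reach(g,j) via R1 from reach(g,c), reach(c,j)
round 3: derive reach(h,b) via R1 from reach(h,a), reach(a,b)
round 3: derive reach(h,h) via R1 from reach(h,a), reach(a,h)
round 3: derive reach(i,a) via R1 from reach(i,h), reach(h,a)

yes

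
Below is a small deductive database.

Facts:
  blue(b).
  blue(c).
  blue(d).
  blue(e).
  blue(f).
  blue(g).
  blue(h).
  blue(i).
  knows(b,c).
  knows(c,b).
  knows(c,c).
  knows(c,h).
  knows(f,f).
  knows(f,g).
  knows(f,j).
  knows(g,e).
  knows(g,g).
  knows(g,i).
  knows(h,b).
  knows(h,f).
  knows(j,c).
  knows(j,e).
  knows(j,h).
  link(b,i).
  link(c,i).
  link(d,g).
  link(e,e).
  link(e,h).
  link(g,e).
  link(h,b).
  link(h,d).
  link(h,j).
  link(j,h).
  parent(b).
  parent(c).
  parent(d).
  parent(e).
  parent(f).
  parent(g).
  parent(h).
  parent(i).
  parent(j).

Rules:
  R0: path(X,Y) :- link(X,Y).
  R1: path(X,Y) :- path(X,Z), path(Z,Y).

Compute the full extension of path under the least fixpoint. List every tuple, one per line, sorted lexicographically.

round 1: derive path(b,i) via R0 from link(b,i)
round 1: derive path(c,i) via R0 from link(c,i)
round 1: derive path(d,g) via R0 from link(d,g)
round 1: derive path(e,e) via R0 from link(e,e)
round 1: derive path(e,h) via R0 from link(e,h)
round 1: derive path(g,e) via R0 from link(g,e)
round 1: derive path(h,b) via R0 from link(h,b)
round 1: derive path(h,d) via R0 from link(h,d)
round 1: derive path(h,j) via R0 from link(h,j)
round 1: derive path(j,h) via R0 from link(j,h)
round 2: derive path(d,e) via R1 from path(d,g), path(g,e)
round 2: derive path(e,b) via R1 from path(e,h), path(h,b)
round 2: derive path(e,d) via R1 from path(e,h), path(h,d)
round 2: derive path(e,j) via R1 from path(e,h), path(h,j)
round 2: derive path(g,h) via R1 from path(g,e), path(e,h)
round 2: derive path(h,g) via R1 from path(h,d), path(d,g)
round 2: derive path(h,h) via R1 from path(h,j), path(j,h)
round 2: derive path(h,i) via R1 from path(h,b), path(b,i)
round 2: derive path(j,b) via R1 from path(j,h), path(h,b)
round 2: derive path(j,d) via R1 from path(j,h), path(h,d)
round 2: derive path(j,j) via R1 from path(j,h), path(h,j)
round 3: derive path(d,b) via R1 from path(d,e), path(e,b)
round 3: derive path(d,d) via R1 from path(d,e), path(e,d)
round 3: derive path(d,h) via R1 from path(d,e), path(e,h)
round 3: derive path(d,j) via R1 from path(d,e), path(e,j)
round 3: derive path(e,g) via R1 from path(e,d), path(d,g)
round 3: derive path(e,i) via R1 from path(e,b), path(b,i)
round 3: derive path(g,b) via R1 from path(g,e), path(e,b)
round 3: derive path(g,d) via R1 from path(g,e), path(e,d)
round 3: derive path(g,g) via R1 from path(g,h), path(h,g)
round 3: derive path(g,i) via R1 from path(g,h), path(h,i)
round 3: derive path(g,j) via R1 from path(g,e), path(e,j)
round 3: derive path(h,e) via R1 from path(h,d), path(d,e)
round 3: derive path(j,e) via R1 from path(j,d), path(d,e)
round 3: derive path(j,g) via R1 from path(j,d), path(d,g)
round 3: derive path(j,i) via R1 from path(j,b), path(b,i)
round 4: derive path(d,i) via R1 from path(d,b), path(b,i)

path(b,i)
path(c,i)
path(d,b)
path(d,d)
path(d,e)
path(d,g)
path(d,h)
path(d,i)
path(d,j)
path(e,b)
path(e,d)
path(e,e)
path(e,g)
path(e,h)
path(e,i)
path(e,j)
path(g,b)
path(g,d)
path(g,e)
path(g,g)
path(g,h)
path(g,i)
path(g,j)
path(h,b)
path(h,d)
path(h,e)
path(h,g)
path(h,h)
path(h,i)
path(h,j)
path(j,b)
path(j,d)
path(j,e)
path(j,g)
path(j,h)
path(j,i)
path(j,j)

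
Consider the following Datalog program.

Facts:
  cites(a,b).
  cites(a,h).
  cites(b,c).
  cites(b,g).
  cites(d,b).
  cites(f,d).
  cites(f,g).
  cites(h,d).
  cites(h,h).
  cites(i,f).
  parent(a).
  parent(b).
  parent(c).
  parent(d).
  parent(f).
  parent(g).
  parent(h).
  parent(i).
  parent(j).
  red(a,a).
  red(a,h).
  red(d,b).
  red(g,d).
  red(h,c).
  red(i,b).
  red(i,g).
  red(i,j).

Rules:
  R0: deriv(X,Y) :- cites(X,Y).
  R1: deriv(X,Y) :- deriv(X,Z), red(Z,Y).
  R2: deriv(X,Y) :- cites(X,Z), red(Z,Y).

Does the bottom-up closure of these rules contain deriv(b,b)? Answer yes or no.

yes

round 1: derive deriv(a,b) via R0 from cites(a,b)
round 1: derive deriv(a,h) via R0 from cites(a,h)
round 1: derive deriv(b,c) via R0 from cites(b,c)
round 1: derive deriv(b,g) via R0 from cites(b,g)
round 1: derive deriv(d,b) via R0 from cites(d,b)
round 1: derive deriv(f,d) via R0 from cites(f,d)
round 1: derive deriv(f,g) via R0 from cites(f,g)
round 1: derive deriv(h,d) via R0 from cites(h,d)
round 1: derive deriv(h,h) via R0 from cites(h,h)
round 1: derive deriv(i,f) via R0 from cites(i,f)
round 1: derive deriv(a,c) via R2 from cites(a,h), red(h,c)
round 1: derive deriv(b,d) via R2 from cites(b,g), red(g,d)
round 1: derive deriv(f,b) via R2 from cites(f,d), red(d,b)
round 1: derive deriv(h,b) via R2 from cites(h,d), red(d,b)
round 1: derive deriv(h,c) via R2 from cites(h,h), red(h,c)
round 2: derive deriv(b,b) via R1 from deriv(b,d), red(d,b)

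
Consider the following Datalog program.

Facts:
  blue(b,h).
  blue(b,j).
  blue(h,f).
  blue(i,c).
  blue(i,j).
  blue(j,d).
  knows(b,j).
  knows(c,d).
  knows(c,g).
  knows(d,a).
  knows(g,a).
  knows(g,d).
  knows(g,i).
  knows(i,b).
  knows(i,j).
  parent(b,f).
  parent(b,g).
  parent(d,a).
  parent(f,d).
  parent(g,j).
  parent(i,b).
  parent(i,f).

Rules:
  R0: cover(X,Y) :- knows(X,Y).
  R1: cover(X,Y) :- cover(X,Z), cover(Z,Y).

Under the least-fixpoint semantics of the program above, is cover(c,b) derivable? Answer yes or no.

yes

round 1: derive cover(b,j) via R0 from knows(b,j)
round 1: derive cover(c,d) via R0 from knows(c,d)
round 1: derive cover(c,g) via R0 from knows(c,g)
round 1: derive cover(d,a) via R0 from knows(d,a)
round 1: derive cover(g,a) via R0 from knows(g,a)
round 1: derive cover(g,d) via R0 from knows(g,d)
round 1: derive cover(g,i) via R0 from knows(g,i)
round 1: derive cover(i,b) via R0 from knows(i,b)
round 1: derive cover(i,j) via R0 from knows(i,j)
round 2: derive cover(c,a) via R1 from cover(c,d), cover(d,a)
round 2: derive cover(c,i) via R1 from cover(c,g), cover(g,i)
round 2: derive cover(g,b) via R1 from cover(g,i), cover(i,b)
round 2: derive cover(g,j) via R1 from cover(g,i), cover(i,j)
round 3: derive cover(c,b) via R1 from cover(c,g), cover(g,b)
round 3: derive cover(c,j) via R1 from cover(c,g), cover(g,j)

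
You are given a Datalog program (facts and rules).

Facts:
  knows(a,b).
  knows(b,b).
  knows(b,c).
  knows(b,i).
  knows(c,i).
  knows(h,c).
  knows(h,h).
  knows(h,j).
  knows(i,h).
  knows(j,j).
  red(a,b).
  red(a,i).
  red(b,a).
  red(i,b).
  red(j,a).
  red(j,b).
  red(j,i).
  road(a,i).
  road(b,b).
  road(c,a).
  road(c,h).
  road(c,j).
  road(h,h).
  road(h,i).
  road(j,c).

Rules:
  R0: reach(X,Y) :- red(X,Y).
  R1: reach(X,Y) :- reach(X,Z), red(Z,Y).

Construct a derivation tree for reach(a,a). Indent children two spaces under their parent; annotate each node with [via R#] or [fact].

reach(a,a)  [via R1]
  reach(a,b)  [via R0]
    red(a,b)  [fact]
  red(b,a)  [fact]

round 1: derive reach(a,b) via R0 from red(a,b)
round 1: derive reach(a,i) via R0 from red(a,i)
round 1: derive reach(b,a) via R0 from red(b,a)
round 1: derive reach(i,b) via R0 from red(i,b)
round 1: derive reach(j,a) via R0 from red(j,a)
round 1: derive reach(j,b) via R0 from red(j,b)
round 1: derive reach(j,i) via R0 from red(j,i)
round 2: derive reach(a,a) via R1 from reach(a,b), red(b,a)
round 2: derive reach(b,b) via R1 from reach(b,a), red(a,b)
round 2: derive reach(b,i) via R1 from reach(b,a), red(a,i)
round 2: derive reach(i,a) via R1 from reach(i,b), red(b,a)
round 3: derive reach(i,i) via R1 from reach(i,a), red(a,i)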